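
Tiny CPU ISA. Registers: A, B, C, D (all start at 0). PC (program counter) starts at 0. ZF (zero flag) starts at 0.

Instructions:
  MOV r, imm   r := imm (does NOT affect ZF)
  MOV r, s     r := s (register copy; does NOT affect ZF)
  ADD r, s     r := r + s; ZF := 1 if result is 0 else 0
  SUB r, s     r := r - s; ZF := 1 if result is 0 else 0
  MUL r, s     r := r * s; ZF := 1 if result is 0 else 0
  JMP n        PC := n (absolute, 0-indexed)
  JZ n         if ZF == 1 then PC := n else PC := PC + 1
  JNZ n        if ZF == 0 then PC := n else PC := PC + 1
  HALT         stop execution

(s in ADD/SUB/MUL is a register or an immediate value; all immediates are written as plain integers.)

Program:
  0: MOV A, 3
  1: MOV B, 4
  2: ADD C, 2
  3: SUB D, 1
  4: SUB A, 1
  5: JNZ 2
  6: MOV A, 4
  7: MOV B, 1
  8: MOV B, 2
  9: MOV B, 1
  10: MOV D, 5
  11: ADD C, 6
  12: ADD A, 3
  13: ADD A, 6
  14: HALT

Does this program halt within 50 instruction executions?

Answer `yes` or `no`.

Step 1: PC=0 exec 'MOV A, 3'. After: A=3 B=0 C=0 D=0 ZF=0 PC=1
Step 2: PC=1 exec 'MOV B, 4'. After: A=3 B=4 C=0 D=0 ZF=0 PC=2
Step 3: PC=2 exec 'ADD C, 2'. After: A=3 B=4 C=2 D=0 ZF=0 PC=3
Step 4: PC=3 exec 'SUB D, 1'. After: A=3 B=4 C=2 D=-1 ZF=0 PC=4
Step 5: PC=4 exec 'SUB A, 1'. After: A=2 B=4 C=2 D=-1 ZF=0 PC=5
Step 6: PC=5 exec 'JNZ 2'. After: A=2 B=4 C=2 D=-1 ZF=0 PC=2
Step 7: PC=2 exec 'ADD C, 2'. After: A=2 B=4 C=4 D=-1 ZF=0 PC=3
Step 8: PC=3 exec 'SUB D, 1'. After: A=2 B=4 C=4 D=-2 ZF=0 PC=4
Step 9: PC=4 exec 'SUB A, 1'. After: A=1 B=4 C=4 D=-2 ZF=0 PC=5
Step 10: PC=5 exec 'JNZ 2'. After: A=1 B=4 C=4 D=-2 ZF=0 PC=2
Step 11: PC=2 exec 'ADD C, 2'. After: A=1 B=4 C=6 D=-2 ZF=0 PC=3
Step 12: PC=3 exec 'SUB D, 1'. After: A=1 B=4 C=6 D=-3 ZF=0 PC=4
Step 13: PC=4 exec 'SUB A, 1'. After: A=0 B=4 C=6 D=-3 ZF=1 PC=5
Step 14: PC=5 exec 'JNZ 2'. After: A=0 B=4 C=6 D=-3 ZF=1 PC=6
Step 15: PC=6 exec 'MOV A, 4'. After: A=4 B=4 C=6 D=-3 ZF=1 PC=7
Step 16: PC=7 exec 'MOV B, 1'. After: A=4 B=1 C=6 D=-3 ZF=1 PC=8
Step 17: PC=8 exec 'MOV B, 2'. After: A=4 B=2 C=6 D=-3 ZF=1 PC=9
Step 18: PC=9 exec 'MOV B, 1'. After: A=4 B=1 C=6 D=-3 ZF=1 PC=10
Step 19: PC=10 exec 'MOV D, 5'. After: A=4 B=1 C=6 D=5 ZF=1 PC=11
Step 20: PC=11 exec 'ADD C, 6'. After: A=4 B=1 C=12 D=5 ZF=0 PC=12
Step 21: PC=12 exec 'ADD A, 3'. After: A=7 B=1 C=12 D=5 ZF=0 PC=13
Step 22: PC=13 exec 'ADD A, 6'. After: A=13 B=1 C=12 D=5 ZF=0 PC=14
Step 23: PC=14 exec 'HALT'. After: A=13 B=1 C=12 D=5 ZF=0 PC=14 HALTED

Answer: yes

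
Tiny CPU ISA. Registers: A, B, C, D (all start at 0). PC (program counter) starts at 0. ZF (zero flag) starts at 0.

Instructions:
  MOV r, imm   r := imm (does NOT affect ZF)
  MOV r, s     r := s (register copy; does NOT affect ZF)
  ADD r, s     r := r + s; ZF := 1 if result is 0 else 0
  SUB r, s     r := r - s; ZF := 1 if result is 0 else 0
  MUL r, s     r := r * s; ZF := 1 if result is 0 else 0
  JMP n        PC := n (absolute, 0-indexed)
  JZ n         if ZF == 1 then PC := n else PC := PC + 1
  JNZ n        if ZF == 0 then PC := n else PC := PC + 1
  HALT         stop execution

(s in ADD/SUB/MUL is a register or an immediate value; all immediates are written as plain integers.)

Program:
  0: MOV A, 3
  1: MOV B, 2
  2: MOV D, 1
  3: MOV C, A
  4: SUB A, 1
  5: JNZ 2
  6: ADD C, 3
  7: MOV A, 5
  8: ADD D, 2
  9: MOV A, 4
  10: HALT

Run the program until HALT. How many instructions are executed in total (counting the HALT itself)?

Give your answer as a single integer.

Answer: 19

Derivation:
Step 1: PC=0 exec 'MOV A, 3'. After: A=3 B=0 C=0 D=0 ZF=0 PC=1
Step 2: PC=1 exec 'MOV B, 2'. After: A=3 B=2 C=0 D=0 ZF=0 PC=2
Step 3: PC=2 exec 'MOV D, 1'. After: A=3 B=2 C=0 D=1 ZF=0 PC=3
Step 4: PC=3 exec 'MOV C, A'. After: A=3 B=2 C=3 D=1 ZF=0 PC=4
Step 5: PC=4 exec 'SUB A, 1'. After: A=2 B=2 C=3 D=1 ZF=0 PC=5
Step 6: PC=5 exec 'JNZ 2'. After: A=2 B=2 C=3 D=1 ZF=0 PC=2
Step 7: PC=2 exec 'MOV D, 1'. After: A=2 B=2 C=3 D=1 ZF=0 PC=3
Step 8: PC=3 exec 'MOV C, A'. After: A=2 B=2 C=2 D=1 ZF=0 PC=4
Step 9: PC=4 exec 'SUB A, 1'. After: A=1 B=2 C=2 D=1 ZF=0 PC=5
Step 10: PC=5 exec 'JNZ 2'. After: A=1 B=2 C=2 D=1 ZF=0 PC=2
Step 11: PC=2 exec 'MOV D, 1'. After: A=1 B=2 C=2 D=1 ZF=0 PC=3
Step 12: PC=3 exec 'MOV C, A'. After: A=1 B=2 C=1 D=1 ZF=0 PC=4
Step 13: PC=4 exec 'SUB A, 1'. After: A=0 B=2 C=1 D=1 ZF=1 PC=5
Step 14: PC=5 exec 'JNZ 2'. After: A=0 B=2 C=1 D=1 ZF=1 PC=6
Step 15: PC=6 exec 'ADD C, 3'. After: A=0 B=2 C=4 D=1 ZF=0 PC=7
Step 16: PC=7 exec 'MOV A, 5'. After: A=5 B=2 C=4 D=1 ZF=0 PC=8
Step 17: PC=8 exec 'ADD D, 2'. After: A=5 B=2 C=4 D=3 ZF=0 PC=9
Step 18: PC=9 exec 'MOV A, 4'. After: A=4 B=2 C=4 D=3 ZF=0 PC=10
Step 19: PC=10 exec 'HALT'. After: A=4 B=2 C=4 D=3 ZF=0 PC=10 HALTED
Total instructions executed: 19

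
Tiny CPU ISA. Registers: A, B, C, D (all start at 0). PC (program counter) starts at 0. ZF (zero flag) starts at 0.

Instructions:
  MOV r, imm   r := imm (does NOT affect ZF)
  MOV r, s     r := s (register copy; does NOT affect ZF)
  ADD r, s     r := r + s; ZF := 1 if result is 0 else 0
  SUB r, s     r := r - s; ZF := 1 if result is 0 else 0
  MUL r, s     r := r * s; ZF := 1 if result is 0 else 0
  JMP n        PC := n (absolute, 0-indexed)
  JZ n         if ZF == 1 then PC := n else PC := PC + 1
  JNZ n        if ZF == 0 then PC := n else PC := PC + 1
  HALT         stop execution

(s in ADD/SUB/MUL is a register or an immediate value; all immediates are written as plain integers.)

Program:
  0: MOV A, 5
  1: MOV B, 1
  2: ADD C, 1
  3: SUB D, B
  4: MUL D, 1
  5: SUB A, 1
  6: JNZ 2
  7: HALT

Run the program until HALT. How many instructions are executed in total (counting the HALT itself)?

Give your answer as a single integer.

Answer: 28

Derivation:
Step 1: PC=0 exec 'MOV A, 5'. After: A=5 B=0 C=0 D=0 ZF=0 PC=1
Step 2: PC=1 exec 'MOV B, 1'. After: A=5 B=1 C=0 D=0 ZF=0 PC=2
Step 3: PC=2 exec 'ADD C, 1'. After: A=5 B=1 C=1 D=0 ZF=0 PC=3
Step 4: PC=3 exec 'SUB D, B'. After: A=5 B=1 C=1 D=-1 ZF=0 PC=4
Step 5: PC=4 exec 'MUL D, 1'. After: A=5 B=1 C=1 D=-1 ZF=0 PC=5
Step 6: PC=5 exec 'SUB A, 1'. After: A=4 B=1 C=1 D=-1 ZF=0 PC=6
Step 7: PC=6 exec 'JNZ 2'. After: A=4 B=1 C=1 D=-1 ZF=0 PC=2
Step 8: PC=2 exec 'ADD C, 1'. After: A=4 B=1 C=2 D=-1 ZF=0 PC=3
Step 9: PC=3 exec 'SUB D, B'. After: A=4 B=1 C=2 D=-2 ZF=0 PC=4
Step 10: PC=4 exec 'MUL D, 1'. After: A=4 B=1 C=2 D=-2 ZF=0 PC=5
Step 11: PC=5 exec 'SUB A, 1'. After: A=3 B=1 C=2 D=-2 ZF=0 PC=6
Step 12: PC=6 exec 'JNZ 2'. After: A=3 B=1 C=2 D=-2 ZF=0 PC=2
Step 13: PC=2 exec 'ADD C, 1'. After: A=3 B=1 C=3 D=-2 ZF=0 PC=3
Step 14: PC=3 exec 'SUB D, B'. After: A=3 B=1 C=3 D=-3 ZF=0 PC=4
Step 15: PC=4 exec 'MUL D, 1'. After: A=3 B=1 C=3 D=-3 ZF=0 PC=5
Step 16: PC=5 exec 'SUB A, 1'. After: A=2 B=1 C=3 D=-3 ZF=0 PC=6
Step 17: PC=6 exec 'JNZ 2'. After: A=2 B=1 C=3 D=-3 ZF=0 PC=2
Step 18: PC=2 exec 'ADD C, 1'. After: A=2 B=1 C=4 D=-3 ZF=0 PC=3
Step 19: PC=3 exec 'SUB D, B'. After: A=2 B=1 C=4 D=-4 ZF=0 PC=4
Step 20: PC=4 exec 'MUL D, 1'. After: A=2 B=1 C=4 D=-4 ZF=0 PC=5
Step 21: PC=5 exec 'SUB A, 1'. After: A=1 B=1 C=4 D=-4 ZF=0 PC=6
Step 22: PC=6 exec 'JNZ 2'. After: A=1 B=1 C=4 D=-4 ZF=0 PC=2
Step 23: PC=2 exec 'ADD C, 1'. After: A=1 B=1 C=5 D=-4 ZF=0 PC=3
Step 24: PC=3 exec 'SUB D, B'. After: A=1 B=1 C=5 D=-5 ZF=0 PC=4
Step 25: PC=4 exec 'MUL D, 1'. After: A=1 B=1 C=5 D=-5 ZF=0 PC=5
Step 26: PC=5 exec 'SUB A, 1'. After: A=0 B=1 C=5 D=-5 ZF=1 PC=6
Step 27: PC=6 exec 'JNZ 2'. After: A=0 B=1 C=5 D=-5 ZF=1 PC=7
Step 28: PC=7 exec 'HALT'. After: A=0 B=1 C=5 D=-5 ZF=1 PC=7 HALTED
Total instructions executed: 28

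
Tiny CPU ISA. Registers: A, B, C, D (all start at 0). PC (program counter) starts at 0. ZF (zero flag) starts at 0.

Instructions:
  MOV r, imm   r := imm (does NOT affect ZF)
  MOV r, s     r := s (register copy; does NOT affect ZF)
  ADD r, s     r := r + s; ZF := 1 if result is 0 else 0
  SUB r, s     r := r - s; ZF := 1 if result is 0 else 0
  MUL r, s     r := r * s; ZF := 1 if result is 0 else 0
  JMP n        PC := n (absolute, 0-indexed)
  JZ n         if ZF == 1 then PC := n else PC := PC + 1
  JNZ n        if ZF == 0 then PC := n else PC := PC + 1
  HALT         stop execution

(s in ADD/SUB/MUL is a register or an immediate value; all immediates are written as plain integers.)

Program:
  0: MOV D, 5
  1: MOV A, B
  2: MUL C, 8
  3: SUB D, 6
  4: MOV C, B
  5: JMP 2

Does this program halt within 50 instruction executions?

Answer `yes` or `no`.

Answer: no

Derivation:
Step 1: PC=0 exec 'MOV D, 5'. After: A=0 B=0 C=0 D=5 ZF=0 PC=1
Step 2: PC=1 exec 'MOV A, B'. After: A=0 B=0 C=0 D=5 ZF=0 PC=2
Step 3: PC=2 exec 'MUL C, 8'. After: A=0 B=0 C=0 D=5 ZF=1 PC=3
Step 4: PC=3 exec 'SUB D, 6'. After: A=0 B=0 C=0 D=-1 ZF=0 PC=4
Step 5: PC=4 exec 'MOV C, B'. After: A=0 B=0 C=0 D=-1 ZF=0 PC=5
Step 6: PC=5 exec 'JMP 2'. After: A=0 B=0 C=0 D=-1 ZF=0 PC=2
Step 7: PC=2 exec 'MUL C, 8'. After: A=0 B=0 C=0 D=-1 ZF=1 PC=3
Step 8: PC=3 exec 'SUB D, 6'. After: A=0 B=0 C=0 D=-7 ZF=0 PC=4
Step 9: PC=4 exec 'MOV C, B'. After: A=0 B=0 C=0 D=-7 ZF=0 PC=5
Step 10: PC=5 exec 'JMP 2'. After: A=0 B=0 C=0 D=-7 ZF=0 PC=2
Step 11: PC=2 exec 'MUL C, 8'. After: A=0 B=0 C=0 D=-7 ZF=1 PC=3
Step 12: PC=3 exec 'SUB D, 6'. After: A=0 B=0 C=0 D=-13 ZF=0 PC=4
Step 13: PC=4 exec 'MOV C, B'. After: A=0 B=0 C=0 D=-13 ZF=0 PC=5
Step 14: PC=5 exec 'JMP 2'. After: A=0 B=0 C=0 D=-13 ZF=0 PC=2
Step 15: PC=2 exec 'MUL C, 8'. After: A=0 B=0 C=0 D=-13 ZF=1 PC=3
After 50 steps: not halted. PC revisits the same instructions with no path to HALT; will never halt.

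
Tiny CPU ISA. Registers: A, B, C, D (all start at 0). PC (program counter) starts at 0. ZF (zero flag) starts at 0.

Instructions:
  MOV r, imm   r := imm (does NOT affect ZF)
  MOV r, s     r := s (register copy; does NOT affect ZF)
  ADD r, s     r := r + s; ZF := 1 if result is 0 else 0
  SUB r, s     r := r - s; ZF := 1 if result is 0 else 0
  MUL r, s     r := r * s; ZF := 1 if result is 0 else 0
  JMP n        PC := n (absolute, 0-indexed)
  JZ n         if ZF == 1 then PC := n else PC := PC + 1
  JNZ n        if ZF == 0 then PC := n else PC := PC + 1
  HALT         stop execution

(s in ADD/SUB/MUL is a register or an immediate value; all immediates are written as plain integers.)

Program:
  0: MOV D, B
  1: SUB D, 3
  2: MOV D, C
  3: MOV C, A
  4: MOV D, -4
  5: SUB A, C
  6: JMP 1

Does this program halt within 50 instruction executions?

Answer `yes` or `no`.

Answer: no

Derivation:
Step 1: PC=0 exec 'MOV D, B'. After: A=0 B=0 C=0 D=0 ZF=0 PC=1
Step 2: PC=1 exec 'SUB D, 3'. After: A=0 B=0 C=0 D=-3 ZF=0 PC=2
Step 3: PC=2 exec 'MOV D, C'. After: A=0 B=0 C=0 D=0 ZF=0 PC=3
Step 4: PC=3 exec 'MOV C, A'. After: A=0 B=0 C=0 D=0 ZF=0 PC=4
Step 5: PC=4 exec 'MOV D, -4'. After: A=0 B=0 C=0 D=-4 ZF=0 PC=5
Step 6: PC=5 exec 'SUB A, C'. After: A=0 B=0 C=0 D=-4 ZF=1 PC=6
Step 7: PC=6 exec 'JMP 1'. After: A=0 B=0 C=0 D=-4 ZF=1 PC=1
Step 8: PC=1 exec 'SUB D, 3'. After: A=0 B=0 C=0 D=-7 ZF=0 PC=2
Step 9: PC=2 exec 'MOV D, C'. After: A=0 B=0 C=0 D=0 ZF=0 PC=3
State after step 9 equals state after step 3: the program is in a cycle of length 6 and will never halt.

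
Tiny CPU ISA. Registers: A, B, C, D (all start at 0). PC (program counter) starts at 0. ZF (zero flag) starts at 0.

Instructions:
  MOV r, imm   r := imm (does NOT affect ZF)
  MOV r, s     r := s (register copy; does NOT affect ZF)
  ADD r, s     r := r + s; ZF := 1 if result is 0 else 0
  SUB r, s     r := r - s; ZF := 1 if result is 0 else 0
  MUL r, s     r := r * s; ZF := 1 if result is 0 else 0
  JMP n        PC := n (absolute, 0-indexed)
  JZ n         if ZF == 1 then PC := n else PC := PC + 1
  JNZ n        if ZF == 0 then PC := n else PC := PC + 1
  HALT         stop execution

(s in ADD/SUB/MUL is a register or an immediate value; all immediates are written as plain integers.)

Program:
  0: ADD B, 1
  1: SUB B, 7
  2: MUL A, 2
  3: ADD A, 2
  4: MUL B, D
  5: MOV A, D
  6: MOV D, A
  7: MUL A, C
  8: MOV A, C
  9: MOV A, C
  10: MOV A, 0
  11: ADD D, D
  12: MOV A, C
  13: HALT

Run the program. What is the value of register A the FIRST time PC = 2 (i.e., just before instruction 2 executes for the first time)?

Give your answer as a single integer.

Step 1: PC=0 exec 'ADD B, 1'. After: A=0 B=1 C=0 D=0 ZF=0 PC=1
Step 2: PC=1 exec 'SUB B, 7'. After: A=0 B=-6 C=0 D=0 ZF=0 PC=2
First time PC=2: A=0

0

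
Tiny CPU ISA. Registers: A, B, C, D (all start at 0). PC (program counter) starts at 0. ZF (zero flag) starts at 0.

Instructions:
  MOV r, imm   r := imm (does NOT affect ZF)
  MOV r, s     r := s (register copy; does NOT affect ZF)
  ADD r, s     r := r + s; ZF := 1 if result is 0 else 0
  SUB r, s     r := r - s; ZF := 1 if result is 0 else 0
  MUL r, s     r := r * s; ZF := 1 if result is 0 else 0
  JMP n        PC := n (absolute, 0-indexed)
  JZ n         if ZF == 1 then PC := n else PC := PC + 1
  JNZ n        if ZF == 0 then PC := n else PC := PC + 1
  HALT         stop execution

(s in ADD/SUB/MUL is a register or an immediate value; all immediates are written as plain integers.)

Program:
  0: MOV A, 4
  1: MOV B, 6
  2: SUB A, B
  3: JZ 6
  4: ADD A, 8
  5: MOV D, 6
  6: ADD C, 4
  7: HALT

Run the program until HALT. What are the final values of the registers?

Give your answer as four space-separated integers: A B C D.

Answer: 6 6 4 6

Derivation:
Step 1: PC=0 exec 'MOV A, 4'. After: A=4 B=0 C=0 D=0 ZF=0 PC=1
Step 2: PC=1 exec 'MOV B, 6'. After: A=4 B=6 C=0 D=0 ZF=0 PC=2
Step 3: PC=2 exec 'SUB A, B'. After: A=-2 B=6 C=0 D=0 ZF=0 PC=3
Step 4: PC=3 exec 'JZ 6'. After: A=-2 B=6 C=0 D=0 ZF=0 PC=4
Step 5: PC=4 exec 'ADD A, 8'. After: A=6 B=6 C=0 D=0 ZF=0 PC=5
Step 6: PC=5 exec 'MOV D, 6'. After: A=6 B=6 C=0 D=6 ZF=0 PC=6
Step 7: PC=6 exec 'ADD C, 4'. After: A=6 B=6 C=4 D=6 ZF=0 PC=7
Step 8: PC=7 exec 'HALT'. After: A=6 B=6 C=4 D=6 ZF=0 PC=7 HALTED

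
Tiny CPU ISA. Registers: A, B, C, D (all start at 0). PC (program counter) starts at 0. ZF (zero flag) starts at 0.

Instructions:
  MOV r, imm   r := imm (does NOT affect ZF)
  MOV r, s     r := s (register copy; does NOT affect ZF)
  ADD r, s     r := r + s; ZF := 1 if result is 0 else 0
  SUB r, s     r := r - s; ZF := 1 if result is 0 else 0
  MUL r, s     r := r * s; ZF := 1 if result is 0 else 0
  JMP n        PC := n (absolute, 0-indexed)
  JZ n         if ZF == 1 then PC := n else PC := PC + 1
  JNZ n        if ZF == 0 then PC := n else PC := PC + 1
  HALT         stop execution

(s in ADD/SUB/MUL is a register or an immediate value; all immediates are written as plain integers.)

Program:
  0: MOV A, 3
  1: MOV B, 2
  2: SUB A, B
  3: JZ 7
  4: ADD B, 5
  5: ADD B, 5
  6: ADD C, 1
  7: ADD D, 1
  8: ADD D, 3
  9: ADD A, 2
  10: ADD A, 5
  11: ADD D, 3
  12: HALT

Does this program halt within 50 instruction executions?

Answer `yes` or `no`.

Step 1: PC=0 exec 'MOV A, 3'. After: A=3 B=0 C=0 D=0 ZF=0 PC=1
Step 2: PC=1 exec 'MOV B, 2'. After: A=3 B=2 C=0 D=0 ZF=0 PC=2
Step 3: PC=2 exec 'SUB A, B'. After: A=1 B=2 C=0 D=0 ZF=0 PC=3
Step 4: PC=3 exec 'JZ 7'. After: A=1 B=2 C=0 D=0 ZF=0 PC=4
Step 5: PC=4 exec 'ADD B, 5'. After: A=1 B=7 C=0 D=0 ZF=0 PC=5
Step 6: PC=5 exec 'ADD B, 5'. After: A=1 B=12 C=0 D=0 ZF=0 PC=6
Step 7: PC=6 exec 'ADD C, 1'. After: A=1 B=12 C=1 D=0 ZF=0 PC=7
Step 8: PC=7 exec 'ADD D, 1'. After: A=1 B=12 C=1 D=1 ZF=0 PC=8
Step 9: PC=8 exec 'ADD D, 3'. After: A=1 B=12 C=1 D=4 ZF=0 PC=9
Step 10: PC=9 exec 'ADD A, 2'. After: A=3 B=12 C=1 D=4 ZF=0 PC=10
Step 11: PC=10 exec 'ADD A, 5'. After: A=8 B=12 C=1 D=4 ZF=0 PC=11
Step 12: PC=11 exec 'ADD D, 3'. After: A=8 B=12 C=1 D=7 ZF=0 PC=12
Step 13: PC=12 exec 'HALT'. After: A=8 B=12 C=1 D=7 ZF=0 PC=12 HALTED

Answer: yes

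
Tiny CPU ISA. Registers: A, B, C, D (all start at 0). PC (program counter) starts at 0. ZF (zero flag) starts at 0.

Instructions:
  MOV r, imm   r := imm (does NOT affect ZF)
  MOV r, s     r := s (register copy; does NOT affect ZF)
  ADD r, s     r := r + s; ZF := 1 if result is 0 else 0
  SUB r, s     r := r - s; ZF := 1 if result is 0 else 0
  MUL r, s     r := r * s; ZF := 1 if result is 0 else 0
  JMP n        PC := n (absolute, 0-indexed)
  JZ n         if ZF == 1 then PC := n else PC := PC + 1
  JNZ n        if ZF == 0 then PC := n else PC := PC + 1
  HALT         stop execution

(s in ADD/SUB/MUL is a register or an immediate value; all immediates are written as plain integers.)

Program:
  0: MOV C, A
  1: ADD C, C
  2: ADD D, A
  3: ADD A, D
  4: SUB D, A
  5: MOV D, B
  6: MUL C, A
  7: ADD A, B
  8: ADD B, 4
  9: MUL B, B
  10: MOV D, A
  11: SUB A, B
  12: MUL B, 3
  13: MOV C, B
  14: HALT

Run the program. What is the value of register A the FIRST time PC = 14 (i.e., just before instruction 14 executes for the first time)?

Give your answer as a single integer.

Step 1: PC=0 exec 'MOV C, A'. After: A=0 B=0 C=0 D=0 ZF=0 PC=1
Step 2: PC=1 exec 'ADD C, C'. After: A=0 B=0 C=0 D=0 ZF=1 PC=2
Step 3: PC=2 exec 'ADD D, A'. After: A=0 B=0 C=0 D=0 ZF=1 PC=3
Step 4: PC=3 exec 'ADD A, D'. After: A=0 B=0 C=0 D=0 ZF=1 PC=4
Step 5: PC=4 exec 'SUB D, A'. After: A=0 B=0 C=0 D=0 ZF=1 PC=5
Step 6: PC=5 exec 'MOV D, B'. After: A=0 B=0 C=0 D=0 ZF=1 PC=6
Step 7: PC=6 exec 'MUL C, A'. After: A=0 B=0 C=0 D=0 ZF=1 PC=7
Step 8: PC=7 exec 'ADD A, B'. After: A=0 B=0 C=0 D=0 ZF=1 PC=8
Step 9: PC=8 exec 'ADD B, 4'. After: A=0 B=4 C=0 D=0 ZF=0 PC=9
Step 10: PC=9 exec 'MUL B, B'. After: A=0 B=16 C=0 D=0 ZF=0 PC=10
Step 11: PC=10 exec 'MOV D, A'. After: A=0 B=16 C=0 D=0 ZF=0 PC=11
Step 12: PC=11 exec 'SUB A, B'. After: A=-16 B=16 C=0 D=0 ZF=0 PC=12
Step 13: PC=12 exec 'MUL B, 3'. After: A=-16 B=48 C=0 D=0 ZF=0 PC=13
Step 14: PC=13 exec 'MOV C, B'. After: A=-16 B=48 C=48 D=0 ZF=0 PC=14
First time PC=14: A=-16

-16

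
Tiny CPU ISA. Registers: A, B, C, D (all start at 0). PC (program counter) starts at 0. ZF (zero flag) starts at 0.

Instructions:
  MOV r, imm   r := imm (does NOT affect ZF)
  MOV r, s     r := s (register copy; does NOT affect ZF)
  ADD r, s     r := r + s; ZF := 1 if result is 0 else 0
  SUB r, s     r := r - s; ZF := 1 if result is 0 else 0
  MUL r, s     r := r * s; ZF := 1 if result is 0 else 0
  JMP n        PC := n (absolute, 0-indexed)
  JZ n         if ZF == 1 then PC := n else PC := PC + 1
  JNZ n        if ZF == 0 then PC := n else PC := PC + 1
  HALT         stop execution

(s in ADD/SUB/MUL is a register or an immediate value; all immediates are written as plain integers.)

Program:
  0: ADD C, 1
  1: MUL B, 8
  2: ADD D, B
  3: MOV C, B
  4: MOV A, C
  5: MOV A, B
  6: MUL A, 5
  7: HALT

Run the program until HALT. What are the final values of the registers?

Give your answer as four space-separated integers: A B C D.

Answer: 0 0 0 0

Derivation:
Step 1: PC=0 exec 'ADD C, 1'. After: A=0 B=0 C=1 D=0 ZF=0 PC=1
Step 2: PC=1 exec 'MUL B, 8'. After: A=0 B=0 C=1 D=0 ZF=1 PC=2
Step 3: PC=2 exec 'ADD D, B'. After: A=0 B=0 C=1 D=0 ZF=1 PC=3
Step 4: PC=3 exec 'MOV C, B'. After: A=0 B=0 C=0 D=0 ZF=1 PC=4
Step 5: PC=4 exec 'MOV A, C'. After: A=0 B=0 C=0 D=0 ZF=1 PC=5
Step 6: PC=5 exec 'MOV A, B'. After: A=0 B=0 C=0 D=0 ZF=1 PC=6
Step 7: PC=6 exec 'MUL A, 5'. After: A=0 B=0 C=0 D=0 ZF=1 PC=7
Step 8: PC=7 exec 'HALT'. After: A=0 B=0 C=0 D=0 ZF=1 PC=7 HALTED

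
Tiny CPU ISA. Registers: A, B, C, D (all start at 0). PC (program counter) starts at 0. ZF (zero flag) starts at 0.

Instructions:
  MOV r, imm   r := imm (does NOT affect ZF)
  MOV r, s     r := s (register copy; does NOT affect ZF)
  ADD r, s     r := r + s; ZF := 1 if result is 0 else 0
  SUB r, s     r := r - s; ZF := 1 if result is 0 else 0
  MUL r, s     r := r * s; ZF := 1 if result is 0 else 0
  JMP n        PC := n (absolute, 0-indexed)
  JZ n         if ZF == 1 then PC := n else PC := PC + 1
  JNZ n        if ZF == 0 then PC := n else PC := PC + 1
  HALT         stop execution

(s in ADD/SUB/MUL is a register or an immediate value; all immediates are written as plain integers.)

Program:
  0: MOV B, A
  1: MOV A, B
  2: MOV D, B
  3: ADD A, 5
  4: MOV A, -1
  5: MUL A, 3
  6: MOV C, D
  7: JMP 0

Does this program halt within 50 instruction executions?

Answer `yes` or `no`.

Answer: no

Derivation:
Step 1: PC=0 exec 'MOV B, A'. After: A=0 B=0 C=0 D=0 ZF=0 PC=1
Step 2: PC=1 exec 'MOV A, B'. After: A=0 B=0 C=0 D=0 ZF=0 PC=2
Step 3: PC=2 exec 'MOV D, B'. After: A=0 B=0 C=0 D=0 ZF=0 PC=3
Step 4: PC=3 exec 'ADD A, 5'. After: A=5 B=0 C=0 D=0 ZF=0 PC=4
Step 5: PC=4 exec 'MOV A, -1'. After: A=-1 B=0 C=0 D=0 ZF=0 PC=5
Step 6: PC=5 exec 'MUL A, 3'. After: A=-3 B=0 C=0 D=0 ZF=0 PC=6
Step 7: PC=6 exec 'MOV C, D'. After: A=-3 B=0 C=0 D=0 ZF=0 PC=7
Step 8: PC=7 exec 'JMP 0'. After: A=-3 B=0 C=0 D=0 ZF=0 PC=0
Step 9: PC=0 exec 'MOV B, A'. After: A=-3 B=-3 C=0 D=0 ZF=0 PC=1
Step 10: PC=1 exec 'MOV A, B'. After: A=-3 B=-3 C=0 D=0 ZF=0 PC=2
Step 11: PC=2 exec 'MOV D, B'. After: A=-3 B=-3 C=0 D=-3 ZF=0 PC=3
Step 12: PC=3 exec 'ADD A, 5'. After: A=2 B=-3 C=0 D=-3 ZF=0 PC=4
Step 13: PC=4 exec 'MOV A, -1'. After: A=-1 B=-3 C=0 D=-3 ZF=0 PC=5
Step 14: PC=5 exec 'MUL A, 3'. After: A=-3 B=-3 C=0 D=-3 ZF=0 PC=6
Step 15: PC=6 exec 'MOV C, D'. After: A=-3 B=-3 C=-3 D=-3 ZF=0 PC=7
Step 16: PC=7 exec 'JMP 0'. After: A=-3 B=-3 C=-3 D=-3 ZF=0 PC=0
Step 17: PC=0 exec 'MOV B, A'. After: A=-3 B=-3 C=-3 D=-3 ZF=0 PC=1
Step 18: PC=1 exec 'MOV A, B'. After: A=-3 B=-3 C=-3 D=-3 ZF=0 PC=2
Step 19: PC=2 exec 'MOV D, B'. After: A=-3 B=-3 C=-3 D=-3 ZF=0 PC=3
Step 20: PC=3 exec 'ADD A, 5'. After: A=2 B=-3 C=-3 D=-3 ZF=0 PC=4
Step 21: PC=4 exec 'MOV A, -1'. After: A=-1 B=-3 C=-3 D=-3 ZF=0 PC=5
Step 22: PC=5 exec 'MUL A, 3'. After: A=-3 B=-3 C=-3 D=-3 ZF=0 PC=6
Step 23: PC=6 exec 'MOV C, D'. After: A=-3 B=-3 C=-3 D=-3 ZF=0 PC=7
State after step 23 equals state after step 15: the program is in a cycle of length 8 and will never halt.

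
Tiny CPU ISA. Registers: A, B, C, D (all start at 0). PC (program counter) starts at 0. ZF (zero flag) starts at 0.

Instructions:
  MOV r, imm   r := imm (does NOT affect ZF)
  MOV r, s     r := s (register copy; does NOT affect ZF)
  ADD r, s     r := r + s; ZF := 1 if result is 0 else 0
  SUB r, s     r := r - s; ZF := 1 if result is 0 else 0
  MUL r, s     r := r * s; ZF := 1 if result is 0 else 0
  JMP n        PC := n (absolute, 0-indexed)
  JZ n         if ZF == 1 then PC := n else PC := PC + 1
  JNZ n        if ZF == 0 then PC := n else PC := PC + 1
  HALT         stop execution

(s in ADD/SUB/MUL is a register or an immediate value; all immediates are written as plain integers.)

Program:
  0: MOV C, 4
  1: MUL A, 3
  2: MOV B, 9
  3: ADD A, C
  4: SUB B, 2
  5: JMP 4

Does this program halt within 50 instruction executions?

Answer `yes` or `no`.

Step 1: PC=0 exec 'MOV C, 4'. After: A=0 B=0 C=4 D=0 ZF=0 PC=1
Step 2: PC=1 exec 'MUL A, 3'. After: A=0 B=0 C=4 D=0 ZF=1 PC=2
Step 3: PC=2 exec 'MOV B, 9'. After: A=0 B=9 C=4 D=0 ZF=1 PC=3
Step 4: PC=3 exec 'ADD A, C'. After: A=4 B=9 C=4 D=0 ZF=0 PC=4
Step 5: PC=4 exec 'SUB B, 2'. After: A=4 B=7 C=4 D=0 ZF=0 PC=5
Step 6: PC=5 exec 'JMP 4'. After: A=4 B=7 C=4 D=0 ZF=0 PC=4
Step 7: PC=4 exec 'SUB B, 2'. After: A=4 B=5 C=4 D=0 ZF=0 PC=5
Step 8: PC=5 exec 'JMP 4'. After: A=4 B=5 C=4 D=0 ZF=0 PC=4
Step 9: PC=4 exec 'SUB B, 2'. After: A=4 B=3 C=4 D=0 ZF=0 PC=5
Step 10: PC=5 exec 'JMP 4'. After: A=4 B=3 C=4 D=0 ZF=0 PC=4
Step 11: PC=4 exec 'SUB B, 2'. After: A=4 B=1 C=4 D=0 ZF=0 PC=5
Step 12: PC=5 exec 'JMP 4'. After: A=4 B=1 C=4 D=0 ZF=0 PC=4
Step 13: PC=4 exec 'SUB B, 2'. After: A=4 B=-1 C=4 D=0 ZF=0 PC=5
Step 14: PC=5 exec 'JMP 4'. After: A=4 B=-1 C=4 D=0 ZF=0 PC=4
Step 15: PC=4 exec 'SUB B, 2'. After: A=4 B=-3 C=4 D=0 ZF=0 PC=5
After 50 steps: not halted. PC revisits the same instructions with no path to HALT; will never halt.

Answer: no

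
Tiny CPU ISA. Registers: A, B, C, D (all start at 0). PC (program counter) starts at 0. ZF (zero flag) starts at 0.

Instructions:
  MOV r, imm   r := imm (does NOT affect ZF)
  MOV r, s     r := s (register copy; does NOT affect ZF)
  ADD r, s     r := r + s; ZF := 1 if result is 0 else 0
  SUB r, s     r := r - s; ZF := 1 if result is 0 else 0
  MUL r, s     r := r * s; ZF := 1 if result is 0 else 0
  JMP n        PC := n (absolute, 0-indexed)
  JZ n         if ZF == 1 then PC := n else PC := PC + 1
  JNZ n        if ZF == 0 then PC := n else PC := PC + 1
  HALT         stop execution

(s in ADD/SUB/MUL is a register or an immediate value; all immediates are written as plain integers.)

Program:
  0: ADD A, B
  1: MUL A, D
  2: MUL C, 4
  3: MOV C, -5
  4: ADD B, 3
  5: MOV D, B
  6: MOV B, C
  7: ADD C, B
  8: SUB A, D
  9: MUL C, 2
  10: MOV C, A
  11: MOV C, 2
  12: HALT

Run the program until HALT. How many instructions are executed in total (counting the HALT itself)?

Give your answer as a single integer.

Answer: 13

Derivation:
Step 1: PC=0 exec 'ADD A, B'. After: A=0 B=0 C=0 D=0 ZF=1 PC=1
Step 2: PC=1 exec 'MUL A, D'. After: A=0 B=0 C=0 D=0 ZF=1 PC=2
Step 3: PC=2 exec 'MUL C, 4'. After: A=0 B=0 C=0 D=0 ZF=1 PC=3
Step 4: PC=3 exec 'MOV C, -5'. After: A=0 B=0 C=-5 D=0 ZF=1 PC=4
Step 5: PC=4 exec 'ADD B, 3'. After: A=0 B=3 C=-5 D=0 ZF=0 PC=5
Step 6: PC=5 exec 'MOV D, B'. After: A=0 B=3 C=-5 D=3 ZF=0 PC=6
Step 7: PC=6 exec 'MOV B, C'. After: A=0 B=-5 C=-5 D=3 ZF=0 PC=7
Step 8: PC=7 exec 'ADD C, B'. After: A=0 B=-5 C=-10 D=3 ZF=0 PC=8
Step 9: PC=8 exec 'SUB A, D'. After: A=-3 B=-5 C=-10 D=3 ZF=0 PC=9
Step 10: PC=9 exec 'MUL C, 2'. After: A=-3 B=-5 C=-20 D=3 ZF=0 PC=10
Step 11: PC=10 exec 'MOV C, A'. After: A=-3 B=-5 C=-3 D=3 ZF=0 PC=11
Step 12: PC=11 exec 'MOV C, 2'. After: A=-3 B=-5 C=2 D=3 ZF=0 PC=12
Step 13: PC=12 exec 'HALT'. After: A=-3 B=-5 C=2 D=3 ZF=0 PC=12 HALTED
Total instructions executed: 13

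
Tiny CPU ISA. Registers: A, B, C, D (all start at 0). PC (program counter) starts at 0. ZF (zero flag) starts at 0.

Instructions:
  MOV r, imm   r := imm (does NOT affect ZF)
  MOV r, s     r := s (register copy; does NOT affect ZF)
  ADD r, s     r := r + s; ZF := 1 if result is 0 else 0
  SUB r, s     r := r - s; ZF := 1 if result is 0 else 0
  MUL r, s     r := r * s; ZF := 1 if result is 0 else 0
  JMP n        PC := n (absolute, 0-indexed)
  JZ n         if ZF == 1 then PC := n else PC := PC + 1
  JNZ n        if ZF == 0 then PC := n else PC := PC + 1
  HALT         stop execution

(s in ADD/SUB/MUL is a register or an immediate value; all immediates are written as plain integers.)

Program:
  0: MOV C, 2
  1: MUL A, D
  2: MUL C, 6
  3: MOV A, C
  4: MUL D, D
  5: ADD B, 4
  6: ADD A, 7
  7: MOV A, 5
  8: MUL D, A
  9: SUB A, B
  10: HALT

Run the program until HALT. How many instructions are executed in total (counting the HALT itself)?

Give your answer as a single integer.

Answer: 11

Derivation:
Step 1: PC=0 exec 'MOV C, 2'. After: A=0 B=0 C=2 D=0 ZF=0 PC=1
Step 2: PC=1 exec 'MUL A, D'. After: A=0 B=0 C=2 D=0 ZF=1 PC=2
Step 3: PC=2 exec 'MUL C, 6'. After: A=0 B=0 C=12 D=0 ZF=0 PC=3
Step 4: PC=3 exec 'MOV A, C'. After: A=12 B=0 C=12 D=0 ZF=0 PC=4
Step 5: PC=4 exec 'MUL D, D'. After: A=12 B=0 C=12 D=0 ZF=1 PC=5
Step 6: PC=5 exec 'ADD B, 4'. After: A=12 B=4 C=12 D=0 ZF=0 PC=6
Step 7: PC=6 exec 'ADD A, 7'. After: A=19 B=4 C=12 D=0 ZF=0 PC=7
Step 8: PC=7 exec 'MOV A, 5'. After: A=5 B=4 C=12 D=0 ZF=0 PC=8
Step 9: PC=8 exec 'MUL D, A'. After: A=5 B=4 C=12 D=0 ZF=1 PC=9
Step 10: PC=9 exec 'SUB A, B'. After: A=1 B=4 C=12 D=0 ZF=0 PC=10
Step 11: PC=10 exec 'HALT'. After: A=1 B=4 C=12 D=0 ZF=0 PC=10 HALTED
Total instructions executed: 11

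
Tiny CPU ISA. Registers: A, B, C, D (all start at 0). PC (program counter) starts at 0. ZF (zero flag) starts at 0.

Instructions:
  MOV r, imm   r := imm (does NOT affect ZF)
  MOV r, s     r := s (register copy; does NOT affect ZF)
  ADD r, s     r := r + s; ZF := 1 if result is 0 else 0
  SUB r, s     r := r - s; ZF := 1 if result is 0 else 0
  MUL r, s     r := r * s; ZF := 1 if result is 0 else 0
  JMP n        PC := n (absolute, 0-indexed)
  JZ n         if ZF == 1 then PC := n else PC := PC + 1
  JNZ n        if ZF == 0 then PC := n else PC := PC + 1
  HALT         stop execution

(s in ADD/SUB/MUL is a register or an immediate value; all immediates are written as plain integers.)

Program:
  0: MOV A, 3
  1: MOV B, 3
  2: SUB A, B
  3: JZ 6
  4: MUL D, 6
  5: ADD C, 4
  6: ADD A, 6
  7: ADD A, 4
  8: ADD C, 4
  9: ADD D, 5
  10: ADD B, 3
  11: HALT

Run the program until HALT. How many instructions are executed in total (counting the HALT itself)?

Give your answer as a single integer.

Answer: 10

Derivation:
Step 1: PC=0 exec 'MOV A, 3'. After: A=3 B=0 C=0 D=0 ZF=0 PC=1
Step 2: PC=1 exec 'MOV B, 3'. After: A=3 B=3 C=0 D=0 ZF=0 PC=2
Step 3: PC=2 exec 'SUB A, B'. After: A=0 B=3 C=0 D=0 ZF=1 PC=3
Step 4: PC=3 exec 'JZ 6'. After: A=0 B=3 C=0 D=0 ZF=1 PC=6
Step 5: PC=6 exec 'ADD A, 6'. After: A=6 B=3 C=0 D=0 ZF=0 PC=7
Step 6: PC=7 exec 'ADD A, 4'. After: A=10 B=3 C=0 D=0 ZF=0 PC=8
Step 7: PC=8 exec 'ADD C, 4'. After: A=10 B=3 C=4 D=0 ZF=0 PC=9
Step 8: PC=9 exec 'ADD D, 5'. After: A=10 B=3 C=4 D=5 ZF=0 PC=10
Step 9: PC=10 exec 'ADD B, 3'. After: A=10 B=6 C=4 D=5 ZF=0 PC=11
Step 10: PC=11 exec 'HALT'. After: A=10 B=6 C=4 D=5 ZF=0 PC=11 HALTED
Total instructions executed: 10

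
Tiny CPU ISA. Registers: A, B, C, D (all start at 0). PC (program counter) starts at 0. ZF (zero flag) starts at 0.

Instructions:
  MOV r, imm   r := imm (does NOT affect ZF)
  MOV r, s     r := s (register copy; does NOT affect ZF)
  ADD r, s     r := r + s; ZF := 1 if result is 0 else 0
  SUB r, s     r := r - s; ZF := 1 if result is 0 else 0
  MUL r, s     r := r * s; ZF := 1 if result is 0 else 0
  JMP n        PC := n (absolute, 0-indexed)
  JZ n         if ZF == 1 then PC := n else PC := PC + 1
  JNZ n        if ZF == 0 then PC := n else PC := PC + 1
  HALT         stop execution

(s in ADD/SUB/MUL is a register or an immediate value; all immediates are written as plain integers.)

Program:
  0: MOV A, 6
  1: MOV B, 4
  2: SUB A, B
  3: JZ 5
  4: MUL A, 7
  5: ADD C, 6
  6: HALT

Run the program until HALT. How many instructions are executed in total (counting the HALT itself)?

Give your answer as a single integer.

Step 1: PC=0 exec 'MOV A, 6'. After: A=6 B=0 C=0 D=0 ZF=0 PC=1
Step 2: PC=1 exec 'MOV B, 4'. After: A=6 B=4 C=0 D=0 ZF=0 PC=2
Step 3: PC=2 exec 'SUB A, B'. After: A=2 B=4 C=0 D=0 ZF=0 PC=3
Step 4: PC=3 exec 'JZ 5'. After: A=2 B=4 C=0 D=0 ZF=0 PC=4
Step 5: PC=4 exec 'MUL A, 7'. After: A=14 B=4 C=0 D=0 ZF=0 PC=5
Step 6: PC=5 exec 'ADD C, 6'. After: A=14 B=4 C=6 D=0 ZF=0 PC=6
Step 7: PC=6 exec 'HALT'. After: A=14 B=4 C=6 D=0 ZF=0 PC=6 HALTED
Total instructions executed: 7

Answer: 7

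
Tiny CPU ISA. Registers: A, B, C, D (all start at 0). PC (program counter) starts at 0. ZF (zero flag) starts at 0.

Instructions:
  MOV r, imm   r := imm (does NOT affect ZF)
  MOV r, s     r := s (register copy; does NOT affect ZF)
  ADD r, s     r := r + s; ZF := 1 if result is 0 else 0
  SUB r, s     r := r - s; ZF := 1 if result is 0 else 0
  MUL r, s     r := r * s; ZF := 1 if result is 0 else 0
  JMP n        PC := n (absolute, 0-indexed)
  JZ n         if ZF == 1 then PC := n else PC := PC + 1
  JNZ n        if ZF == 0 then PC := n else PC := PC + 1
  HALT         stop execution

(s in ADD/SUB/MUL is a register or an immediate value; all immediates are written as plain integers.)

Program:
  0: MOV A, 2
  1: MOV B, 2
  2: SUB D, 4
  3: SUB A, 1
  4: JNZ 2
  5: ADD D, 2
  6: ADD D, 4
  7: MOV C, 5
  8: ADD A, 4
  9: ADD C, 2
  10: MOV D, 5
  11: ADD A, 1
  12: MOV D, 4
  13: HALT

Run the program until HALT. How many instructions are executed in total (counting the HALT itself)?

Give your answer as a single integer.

Step 1: PC=0 exec 'MOV A, 2'. After: A=2 B=0 C=0 D=0 ZF=0 PC=1
Step 2: PC=1 exec 'MOV B, 2'. After: A=2 B=2 C=0 D=0 ZF=0 PC=2
Step 3: PC=2 exec 'SUB D, 4'. After: A=2 B=2 C=0 D=-4 ZF=0 PC=3
Step 4: PC=3 exec 'SUB A, 1'. After: A=1 B=2 C=0 D=-4 ZF=0 PC=4
Step 5: PC=4 exec 'JNZ 2'. After: A=1 B=2 C=0 D=-4 ZF=0 PC=2
Step 6: PC=2 exec 'SUB D, 4'. After: A=1 B=2 C=0 D=-8 ZF=0 PC=3
Step 7: PC=3 exec 'SUB A, 1'. After: A=0 B=2 C=0 D=-8 ZF=1 PC=4
Step 8: PC=4 exec 'JNZ 2'. After: A=0 B=2 C=0 D=-8 ZF=1 PC=5
Step 9: PC=5 exec 'ADD D, 2'. After: A=0 B=2 C=0 D=-6 ZF=0 PC=6
Step 10: PC=6 exec 'ADD D, 4'. After: A=0 B=2 C=0 D=-2 ZF=0 PC=7
Step 11: PC=7 exec 'MOV C, 5'. After: A=0 B=2 C=5 D=-2 ZF=0 PC=8
Step 12: PC=8 exec 'ADD A, 4'. After: A=4 B=2 C=5 D=-2 ZF=0 PC=9
Step 13: PC=9 exec 'ADD C, 2'. After: A=4 B=2 C=7 D=-2 ZF=0 PC=10
Step 14: PC=10 exec 'MOV D, 5'. After: A=4 B=2 C=7 D=5 ZF=0 PC=11
Step 15: PC=11 exec 'ADD A, 1'. After: A=5 B=2 C=7 D=5 ZF=0 PC=12
Step 16: PC=12 exec 'MOV D, 4'. After: A=5 B=2 C=7 D=4 ZF=0 PC=13
Step 17: PC=13 exec 'HALT'. After: A=5 B=2 C=7 D=4 ZF=0 PC=13 HALTED
Total instructions executed: 17

Answer: 17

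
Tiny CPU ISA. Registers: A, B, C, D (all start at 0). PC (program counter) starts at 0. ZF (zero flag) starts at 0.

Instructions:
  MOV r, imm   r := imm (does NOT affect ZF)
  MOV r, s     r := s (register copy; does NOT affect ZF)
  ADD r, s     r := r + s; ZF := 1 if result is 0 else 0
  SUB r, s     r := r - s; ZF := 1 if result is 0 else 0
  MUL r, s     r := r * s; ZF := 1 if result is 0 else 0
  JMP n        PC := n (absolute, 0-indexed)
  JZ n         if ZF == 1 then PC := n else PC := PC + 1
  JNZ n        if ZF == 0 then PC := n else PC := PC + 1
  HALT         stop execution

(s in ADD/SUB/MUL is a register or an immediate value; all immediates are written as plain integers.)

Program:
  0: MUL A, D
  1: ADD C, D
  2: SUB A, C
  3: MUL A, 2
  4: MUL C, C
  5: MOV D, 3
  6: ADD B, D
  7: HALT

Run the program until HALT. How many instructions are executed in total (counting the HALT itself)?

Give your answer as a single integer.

Answer: 8

Derivation:
Step 1: PC=0 exec 'MUL A, D'. After: A=0 B=0 C=0 D=0 ZF=1 PC=1
Step 2: PC=1 exec 'ADD C, D'. After: A=0 B=0 C=0 D=0 ZF=1 PC=2
Step 3: PC=2 exec 'SUB A, C'. After: A=0 B=0 C=0 D=0 ZF=1 PC=3
Step 4: PC=3 exec 'MUL A, 2'. After: A=0 B=0 C=0 D=0 ZF=1 PC=4
Step 5: PC=4 exec 'MUL C, C'. After: A=0 B=0 C=0 D=0 ZF=1 PC=5
Step 6: PC=5 exec 'MOV D, 3'. After: A=0 B=0 C=0 D=3 ZF=1 PC=6
Step 7: PC=6 exec 'ADD B, D'. After: A=0 B=3 C=0 D=3 ZF=0 PC=7
Step 8: PC=7 exec 'HALT'. After: A=0 B=3 C=0 D=3 ZF=0 PC=7 HALTED
Total instructions executed: 8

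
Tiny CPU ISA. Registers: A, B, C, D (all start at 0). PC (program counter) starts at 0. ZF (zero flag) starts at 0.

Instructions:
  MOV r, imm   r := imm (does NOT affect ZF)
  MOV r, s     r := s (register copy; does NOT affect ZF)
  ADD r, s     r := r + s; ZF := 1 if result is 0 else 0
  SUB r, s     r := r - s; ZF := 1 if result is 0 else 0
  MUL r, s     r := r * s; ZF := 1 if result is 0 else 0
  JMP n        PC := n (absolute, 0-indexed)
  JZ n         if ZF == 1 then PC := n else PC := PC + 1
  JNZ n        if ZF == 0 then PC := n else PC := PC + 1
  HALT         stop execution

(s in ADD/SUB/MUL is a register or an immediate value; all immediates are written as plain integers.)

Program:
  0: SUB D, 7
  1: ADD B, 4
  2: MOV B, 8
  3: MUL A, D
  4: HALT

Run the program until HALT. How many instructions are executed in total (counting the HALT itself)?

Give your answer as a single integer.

Answer: 5

Derivation:
Step 1: PC=0 exec 'SUB D, 7'. After: A=0 B=0 C=0 D=-7 ZF=0 PC=1
Step 2: PC=1 exec 'ADD B, 4'. After: A=0 B=4 C=0 D=-7 ZF=0 PC=2
Step 3: PC=2 exec 'MOV B, 8'. After: A=0 B=8 C=0 D=-7 ZF=0 PC=3
Step 4: PC=3 exec 'MUL A, D'. After: A=0 B=8 C=0 D=-7 ZF=1 PC=4
Step 5: PC=4 exec 'HALT'. After: A=0 B=8 C=0 D=-7 ZF=1 PC=4 HALTED
Total instructions executed: 5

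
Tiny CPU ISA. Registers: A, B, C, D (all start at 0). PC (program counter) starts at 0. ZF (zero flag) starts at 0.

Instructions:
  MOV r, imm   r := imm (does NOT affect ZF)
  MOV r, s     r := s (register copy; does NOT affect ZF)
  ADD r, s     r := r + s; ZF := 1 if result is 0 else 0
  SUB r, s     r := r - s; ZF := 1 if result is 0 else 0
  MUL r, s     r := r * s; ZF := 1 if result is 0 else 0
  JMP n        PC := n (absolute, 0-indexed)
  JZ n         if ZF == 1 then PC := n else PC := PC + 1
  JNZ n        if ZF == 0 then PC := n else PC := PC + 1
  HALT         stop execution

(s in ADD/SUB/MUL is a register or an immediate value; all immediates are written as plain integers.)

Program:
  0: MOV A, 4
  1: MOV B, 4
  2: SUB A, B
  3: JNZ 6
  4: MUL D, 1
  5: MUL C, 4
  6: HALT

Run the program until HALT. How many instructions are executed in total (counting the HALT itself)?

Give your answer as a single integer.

Step 1: PC=0 exec 'MOV A, 4'. After: A=4 B=0 C=0 D=0 ZF=0 PC=1
Step 2: PC=1 exec 'MOV B, 4'. After: A=4 B=4 C=0 D=0 ZF=0 PC=2
Step 3: PC=2 exec 'SUB A, B'. After: A=0 B=4 C=0 D=0 ZF=1 PC=3
Step 4: PC=3 exec 'JNZ 6'. After: A=0 B=4 C=0 D=0 ZF=1 PC=4
Step 5: PC=4 exec 'MUL D, 1'. After: A=0 B=4 C=0 D=0 ZF=1 PC=5
Step 6: PC=5 exec 'MUL C, 4'. After: A=0 B=4 C=0 D=0 ZF=1 PC=6
Step 7: PC=6 exec 'HALT'. After: A=0 B=4 C=0 D=0 ZF=1 PC=6 HALTED
Total instructions executed: 7

Answer: 7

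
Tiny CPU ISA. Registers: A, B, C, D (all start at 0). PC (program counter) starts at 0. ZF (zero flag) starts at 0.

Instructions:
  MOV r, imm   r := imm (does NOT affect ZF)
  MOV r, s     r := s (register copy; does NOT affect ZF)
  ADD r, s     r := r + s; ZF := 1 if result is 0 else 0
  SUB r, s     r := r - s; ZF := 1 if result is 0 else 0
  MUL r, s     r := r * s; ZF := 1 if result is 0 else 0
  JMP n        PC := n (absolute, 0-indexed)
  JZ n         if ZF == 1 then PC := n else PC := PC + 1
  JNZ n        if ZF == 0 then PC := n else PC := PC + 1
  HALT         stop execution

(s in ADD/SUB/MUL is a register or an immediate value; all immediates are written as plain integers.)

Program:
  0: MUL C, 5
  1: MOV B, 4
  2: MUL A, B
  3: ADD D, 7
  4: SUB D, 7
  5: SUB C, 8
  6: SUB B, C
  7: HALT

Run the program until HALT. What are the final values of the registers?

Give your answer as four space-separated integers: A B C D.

Step 1: PC=0 exec 'MUL C, 5'. After: A=0 B=0 C=0 D=0 ZF=1 PC=1
Step 2: PC=1 exec 'MOV B, 4'. After: A=0 B=4 C=0 D=0 ZF=1 PC=2
Step 3: PC=2 exec 'MUL A, B'. After: A=0 B=4 C=0 D=0 ZF=1 PC=3
Step 4: PC=3 exec 'ADD D, 7'. After: A=0 B=4 C=0 D=7 ZF=0 PC=4
Step 5: PC=4 exec 'SUB D, 7'. After: A=0 B=4 C=0 D=0 ZF=1 PC=5
Step 6: PC=5 exec 'SUB C, 8'. After: A=0 B=4 C=-8 D=0 ZF=0 PC=6
Step 7: PC=6 exec 'SUB B, C'. After: A=0 B=12 C=-8 D=0 ZF=0 PC=7
Step 8: PC=7 exec 'HALT'. After: A=0 B=12 C=-8 D=0 ZF=0 PC=7 HALTED

Answer: 0 12 -8 0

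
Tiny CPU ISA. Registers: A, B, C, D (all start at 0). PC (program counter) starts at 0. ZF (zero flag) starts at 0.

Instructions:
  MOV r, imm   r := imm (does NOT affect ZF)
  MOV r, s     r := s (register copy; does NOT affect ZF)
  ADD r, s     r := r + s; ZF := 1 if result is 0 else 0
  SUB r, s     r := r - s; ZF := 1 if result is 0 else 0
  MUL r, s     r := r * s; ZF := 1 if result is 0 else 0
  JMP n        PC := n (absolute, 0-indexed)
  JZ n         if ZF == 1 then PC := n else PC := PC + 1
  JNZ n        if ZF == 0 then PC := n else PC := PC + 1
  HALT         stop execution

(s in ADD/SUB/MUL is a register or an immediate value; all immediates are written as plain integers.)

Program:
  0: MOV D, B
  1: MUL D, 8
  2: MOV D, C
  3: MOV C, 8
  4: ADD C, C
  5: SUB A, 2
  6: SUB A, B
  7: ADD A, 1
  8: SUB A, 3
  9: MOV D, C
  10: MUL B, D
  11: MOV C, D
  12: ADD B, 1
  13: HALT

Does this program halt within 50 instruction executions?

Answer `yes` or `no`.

Answer: yes

Derivation:
Step 1: PC=0 exec 'MOV D, B'. After: A=0 B=0 C=0 D=0 ZF=0 PC=1
Step 2: PC=1 exec 'MUL D, 8'. After: A=0 B=0 C=0 D=0 ZF=1 PC=2
Step 3: PC=2 exec 'MOV D, C'. After: A=0 B=0 C=0 D=0 ZF=1 PC=3
Step 4: PC=3 exec 'MOV C, 8'. After: A=0 B=0 C=8 D=0 ZF=1 PC=4
Step 5: PC=4 exec 'ADD C, C'. After: A=0 B=0 C=16 D=0 ZF=0 PC=5
Step 6: PC=5 exec 'SUB A, 2'. After: A=-2 B=0 C=16 D=0 ZF=0 PC=6
Step 7: PC=6 exec 'SUB A, B'. After: A=-2 B=0 C=16 D=0 ZF=0 PC=7
Step 8: PC=7 exec 'ADD A, 1'. After: A=-1 B=0 C=16 D=0 ZF=0 PC=8
Step 9: PC=8 exec 'SUB A, 3'. After: A=-4 B=0 C=16 D=0 ZF=0 PC=9
Step 10: PC=9 exec 'MOV D, C'. After: A=-4 B=0 C=16 D=16 ZF=0 PC=10
Step 11: PC=10 exec 'MUL B, D'. After: A=-4 B=0 C=16 D=16 ZF=1 PC=11
Step 12: PC=11 exec 'MOV C, D'. After: A=-4 B=0 C=16 D=16 ZF=1 PC=12
Step 13: PC=12 exec 'ADD B, 1'. After: A=-4 B=1 C=16 D=16 ZF=0 PC=13
Step 14: PC=13 exec 'HALT'. After: A=-4 B=1 C=16 D=16 ZF=0 PC=13 HALTED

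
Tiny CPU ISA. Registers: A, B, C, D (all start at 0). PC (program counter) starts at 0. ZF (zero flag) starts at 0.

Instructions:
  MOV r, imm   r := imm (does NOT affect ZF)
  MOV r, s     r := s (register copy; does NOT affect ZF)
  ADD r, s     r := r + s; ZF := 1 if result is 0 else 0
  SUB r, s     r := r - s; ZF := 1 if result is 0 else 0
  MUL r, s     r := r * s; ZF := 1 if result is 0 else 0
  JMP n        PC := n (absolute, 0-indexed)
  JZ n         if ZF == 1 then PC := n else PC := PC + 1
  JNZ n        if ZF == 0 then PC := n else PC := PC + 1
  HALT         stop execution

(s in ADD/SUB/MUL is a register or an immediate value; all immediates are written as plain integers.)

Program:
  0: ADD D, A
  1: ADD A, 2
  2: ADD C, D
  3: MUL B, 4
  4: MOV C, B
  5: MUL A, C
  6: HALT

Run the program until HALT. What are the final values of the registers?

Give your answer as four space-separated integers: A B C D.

Step 1: PC=0 exec 'ADD D, A'. After: A=0 B=0 C=0 D=0 ZF=1 PC=1
Step 2: PC=1 exec 'ADD A, 2'. After: A=2 B=0 C=0 D=0 ZF=0 PC=2
Step 3: PC=2 exec 'ADD C, D'. After: A=2 B=0 C=0 D=0 ZF=1 PC=3
Step 4: PC=3 exec 'MUL B, 4'. After: A=2 B=0 C=0 D=0 ZF=1 PC=4
Step 5: PC=4 exec 'MOV C, B'. After: A=2 B=0 C=0 D=0 ZF=1 PC=5
Step 6: PC=5 exec 'MUL A, C'. After: A=0 B=0 C=0 D=0 ZF=1 PC=6
Step 7: PC=6 exec 'HALT'. After: A=0 B=0 C=0 D=0 ZF=1 PC=6 HALTED

Answer: 0 0 0 0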